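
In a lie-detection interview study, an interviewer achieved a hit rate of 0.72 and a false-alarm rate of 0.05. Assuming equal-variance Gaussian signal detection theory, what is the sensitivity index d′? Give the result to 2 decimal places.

d′ = 2.23

z(H) = z(0.72) = 0.5828
z(FA) = z(0.05) = -1.6449
d' = z(H) − z(FA) = 0.5828 − (-1.6449) = 2.2277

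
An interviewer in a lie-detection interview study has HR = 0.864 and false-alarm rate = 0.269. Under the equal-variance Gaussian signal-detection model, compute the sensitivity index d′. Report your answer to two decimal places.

d′ = 1.71

Φ⁻¹(0.864) = 1.0985, Φ⁻¹(0.269) = -0.6158
d' = z(H) − z(FA) = 1.0985 − (-0.6158) = 1.7143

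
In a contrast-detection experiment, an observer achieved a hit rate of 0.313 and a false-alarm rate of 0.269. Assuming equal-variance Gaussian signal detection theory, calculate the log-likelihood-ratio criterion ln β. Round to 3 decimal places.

Φ⁻¹(H) = Φ⁻¹(0.313) = -0.4874
Φ⁻¹(FA) = Φ⁻¹(0.269) = -0.6158
ln β = −½·[z(H)² − z(FA)²] = −0.5 × (0.2376 − 0.3792) = 0.0708

ln β = 0.071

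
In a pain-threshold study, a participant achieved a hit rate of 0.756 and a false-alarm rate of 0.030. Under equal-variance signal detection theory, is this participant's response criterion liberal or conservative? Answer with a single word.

conservative

z(H) = 0.693, z(FA) = -1.881
c = −½·(z(H) + z(FA)) = 0.594
c > 0 → conservative criterion (biased toward responding “no”).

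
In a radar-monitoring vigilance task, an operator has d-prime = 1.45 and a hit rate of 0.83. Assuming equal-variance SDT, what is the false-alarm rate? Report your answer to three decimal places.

false-alarm rate = 0.310

z(hit rate) = z(0.83) = 0.9542
z(FA) = z(H) − d' = 0.9542 − 1.45 = -0.4958
false-alarm rate = Φ(-0.4958) = 0.3100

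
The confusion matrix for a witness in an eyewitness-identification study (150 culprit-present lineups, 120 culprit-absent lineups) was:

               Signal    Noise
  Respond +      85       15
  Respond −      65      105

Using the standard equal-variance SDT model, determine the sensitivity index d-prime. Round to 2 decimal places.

d-prime = 1.32

H = 85/150 = 0.5667
FA = 15/120 = 0.1250
z(H) = z(0.5667) = 0.168
z(FA) = z(0.1250) = -1.150
d' = z(H) − z(FA) = 0.168 − (-1.150) = 1.318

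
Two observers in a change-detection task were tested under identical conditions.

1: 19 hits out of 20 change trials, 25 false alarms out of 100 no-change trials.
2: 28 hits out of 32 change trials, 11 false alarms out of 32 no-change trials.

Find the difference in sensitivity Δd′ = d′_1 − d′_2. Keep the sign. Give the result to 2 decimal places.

1: z(0.9500) = 1.645, z(0.2500) = -0.674, d' = 2.319
2: z(0.8750) = 1.150, z(0.3438) = -0.402, d' = 1.552
Δd' = d'_1 − d'_2 = 2.319 − 1.552 = 0.767
1 has the higher sensitivity.

Δd′ = 0.77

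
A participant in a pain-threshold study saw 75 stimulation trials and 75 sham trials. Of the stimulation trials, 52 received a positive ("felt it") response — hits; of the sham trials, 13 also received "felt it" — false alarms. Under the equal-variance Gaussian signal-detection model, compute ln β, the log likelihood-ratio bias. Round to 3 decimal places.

H = 52/75 = 0.6933
FA = 13/75 = 0.1733
z(H) = 0.5052
z(FA) = -0.9412
ln β = −½·[z(H)² − z(FA)²] = −0.5 × (0.2552 − 0.8859) = 0.31535

ln β = 0.315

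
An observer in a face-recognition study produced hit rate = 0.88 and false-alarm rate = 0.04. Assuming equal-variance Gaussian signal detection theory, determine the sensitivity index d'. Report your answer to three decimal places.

d' = 2.926

z(H) = 1.1750
z(FA) = -1.7507
d' = z(H) − z(FA) = 1.1750 − (-1.7507) = 2.9257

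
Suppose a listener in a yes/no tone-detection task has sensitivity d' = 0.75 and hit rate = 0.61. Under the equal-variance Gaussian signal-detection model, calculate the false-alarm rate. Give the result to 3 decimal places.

z(hit rate) = z(0.61) = 0.2793
z(FA) = z(H) − d' = 0.2793 − 0.75 = -0.4707
false-alarm rate = Φ(-0.4707) = 0.3189

false-alarm rate = 0.319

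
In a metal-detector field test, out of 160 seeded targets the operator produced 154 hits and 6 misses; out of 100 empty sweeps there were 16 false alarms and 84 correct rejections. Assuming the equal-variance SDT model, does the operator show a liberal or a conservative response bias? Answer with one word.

liberal

z(H) = 1.780, z(FA) = -0.994
c = −½·(z(H) + z(FA)) = -0.393
c < 0 → liberal criterion (biased toward responding “yes”).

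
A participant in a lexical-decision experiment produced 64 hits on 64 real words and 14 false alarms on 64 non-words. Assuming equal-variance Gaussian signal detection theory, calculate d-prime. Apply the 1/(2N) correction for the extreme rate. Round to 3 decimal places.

d-prime = 3.194

The hit rate is 64/64 = 1, so apply the 1/(2N) correction: H → 1 − 1/(2·64) = 0.99219.
z(H) = z(0.99219) = 2.4177
z(FA) = z(0.21875) = -0.7764
d' = 2.4177 − (-0.7764) = 3.1941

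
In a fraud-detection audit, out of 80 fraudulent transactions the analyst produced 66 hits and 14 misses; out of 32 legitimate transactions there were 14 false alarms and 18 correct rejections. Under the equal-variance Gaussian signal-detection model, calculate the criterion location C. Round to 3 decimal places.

C = -0.389

H = 66/80 = 0.8250
FA = 14/32 = 0.4375
Φ⁻¹(H) = Φ⁻¹(0.8250) = 0.9346
Φ⁻¹(FA) = Φ⁻¹(0.4375) = -0.1573
c = −½·[z(H) + z(FA)] = −0.5 × (0.9346 + (-0.1573)) = -0.38865
c < 0: the analyst has a liberal response bias.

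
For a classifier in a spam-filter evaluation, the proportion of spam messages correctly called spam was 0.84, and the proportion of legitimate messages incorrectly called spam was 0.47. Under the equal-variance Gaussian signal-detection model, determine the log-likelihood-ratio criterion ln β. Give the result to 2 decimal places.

z(0.84) = 0.994, z(0.47) = -0.075
ln β = −½·[z(H)² − z(FA)²] = −0.5 × (0.988 − 0.006) = -0.491

ln β = -0.49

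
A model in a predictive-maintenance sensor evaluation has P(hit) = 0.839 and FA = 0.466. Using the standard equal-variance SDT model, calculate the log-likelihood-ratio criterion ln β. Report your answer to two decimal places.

ln β = -0.49

Φ⁻¹(0.839) = 0.990, Φ⁻¹(0.466) = -0.085
ln β = −½·[z(H)² − z(FA)²] = −0.5 × (0.980 − 0.007) = -0.4865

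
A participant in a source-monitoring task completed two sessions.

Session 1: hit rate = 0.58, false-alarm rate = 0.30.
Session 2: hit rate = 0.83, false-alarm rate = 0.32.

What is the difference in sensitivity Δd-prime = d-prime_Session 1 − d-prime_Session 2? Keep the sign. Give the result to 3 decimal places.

Session 1: z(0.58) = 0.2019, z(0.30) = -0.5244, d' = 0.7263
Session 2: z(0.83) = 0.9542, z(0.32) = -0.4677, d' = 1.4219
Δd' = d'_Session 1 − d'_Session 2 = 0.7263 − 1.4219 = -0.6956
Session 2 has the higher sensitivity.

Δd-prime = -0.696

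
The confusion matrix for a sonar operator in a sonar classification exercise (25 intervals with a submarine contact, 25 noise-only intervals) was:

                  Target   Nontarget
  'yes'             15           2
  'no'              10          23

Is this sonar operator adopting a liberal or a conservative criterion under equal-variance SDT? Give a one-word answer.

z(H) = 0.253, z(FA) = -1.405
c = −½·(z(H) + z(FA)) = 0.576
c > 0 → conservative criterion (biased toward responding “no”).

conservative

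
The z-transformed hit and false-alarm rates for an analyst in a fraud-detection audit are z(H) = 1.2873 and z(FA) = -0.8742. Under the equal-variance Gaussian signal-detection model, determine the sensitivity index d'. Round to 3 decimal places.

d' = 2.162

d' = z(H) − z(FA) = 1.2873 − (-0.8742) = 2.1615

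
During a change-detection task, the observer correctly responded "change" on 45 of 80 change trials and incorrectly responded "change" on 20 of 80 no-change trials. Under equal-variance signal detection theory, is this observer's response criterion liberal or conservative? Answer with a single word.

z(H) = 0.157, z(FA) = -0.674
c = −½·(z(H) + z(FA)) = 0.2585
c > 0 → conservative criterion (biased toward responding “no”).

conservative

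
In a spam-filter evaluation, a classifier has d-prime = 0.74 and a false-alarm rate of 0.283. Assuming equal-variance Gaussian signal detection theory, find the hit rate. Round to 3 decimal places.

z(false-alarm rate) = z(0.283) = -0.5740
z(H) = z(FA) + d' = -0.5740 + 0.74 = 0.1660
hit rate = Φ(0.1660) = 0.5659

hit rate = 0.566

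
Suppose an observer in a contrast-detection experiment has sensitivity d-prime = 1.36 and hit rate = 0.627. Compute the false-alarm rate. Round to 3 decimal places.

z(hit rate) = z(0.627) = 0.3239
z(FA) = z(H) − d' = 0.3239 − 1.36 = -1.0361
false-alarm rate = Φ(-1.0361) = 0.1501

false-alarm rate = 0.150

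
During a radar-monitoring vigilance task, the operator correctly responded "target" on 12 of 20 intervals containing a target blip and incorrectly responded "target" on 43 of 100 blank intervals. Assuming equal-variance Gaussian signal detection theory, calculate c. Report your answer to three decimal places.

c = -0.038

H = 12/20 = 0.6000
FA = 43/100 = 0.4300
Φ⁻¹(H) = Φ⁻¹(0.6000) = 0.2533
Φ⁻¹(FA) = Φ⁻¹(0.4300) = -0.1764
c = −½·[z(H) + z(FA)] = −0.5 × (0.2533 + (-0.1764)) = -0.03845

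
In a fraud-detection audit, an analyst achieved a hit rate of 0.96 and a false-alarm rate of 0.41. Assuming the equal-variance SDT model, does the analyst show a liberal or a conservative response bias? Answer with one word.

liberal

z(H) = 1.751, z(FA) = -0.228
c = −½·(z(H) + z(FA)) = -0.7615
c < 0 → liberal criterion (biased toward responding “yes”).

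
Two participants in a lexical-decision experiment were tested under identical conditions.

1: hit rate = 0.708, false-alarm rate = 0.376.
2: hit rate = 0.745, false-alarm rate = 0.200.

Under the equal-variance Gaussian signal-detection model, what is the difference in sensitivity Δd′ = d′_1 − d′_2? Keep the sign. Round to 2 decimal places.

1: z(0.708) = 0.548, z(0.376) = -0.316, d' = 0.864
2: z(0.745) = 0.659, z(0.200) = -0.842, d' = 1.501
Δd' = d'_1 − d'_2 = 0.864 − 1.501 = -0.637
2 has the higher sensitivity.

Δd′ = -0.64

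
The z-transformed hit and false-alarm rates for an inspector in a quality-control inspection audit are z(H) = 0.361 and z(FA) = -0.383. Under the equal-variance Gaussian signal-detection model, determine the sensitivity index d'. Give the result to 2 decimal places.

d' = z(H) − z(FA) = 0.361 − (-0.383) = 0.744

d' = 0.74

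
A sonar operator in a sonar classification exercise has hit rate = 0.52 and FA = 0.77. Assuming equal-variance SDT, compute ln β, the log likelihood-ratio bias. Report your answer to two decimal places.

ln β = 0.27

z(H) = z(0.52) = 0.050
z(FA) = z(0.77) = 0.739
ln β = −½·[z(H)² − z(FA)²] = −0.5 × (0.003 − 0.546) = 0.2715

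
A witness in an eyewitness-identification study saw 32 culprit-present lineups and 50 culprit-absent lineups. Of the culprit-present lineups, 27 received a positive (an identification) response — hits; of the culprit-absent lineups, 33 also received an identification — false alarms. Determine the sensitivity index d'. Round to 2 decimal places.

H = 27/32 = 0.8438
FA = 33/50 = 0.6600
Φ⁻¹(0.8438) = 1.0102, Φ⁻¹(0.6600) = 0.4125
d' = z(H) − z(FA) = 1.0102 − 0.4125 = 0.5977

d' = 0.60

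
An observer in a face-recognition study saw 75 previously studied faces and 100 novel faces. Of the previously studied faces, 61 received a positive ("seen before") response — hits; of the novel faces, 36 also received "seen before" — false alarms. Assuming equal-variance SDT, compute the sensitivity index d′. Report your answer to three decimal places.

d′ = 1.249

H = 61/75 = 0.8133
FA = 36/100 = 0.3600
z(H) = z(0.8133) = 0.8901
z(FA) = z(0.3600) = -0.3585
d' = z(H) − z(FA) = 0.8901 − (-0.3585) = 1.2486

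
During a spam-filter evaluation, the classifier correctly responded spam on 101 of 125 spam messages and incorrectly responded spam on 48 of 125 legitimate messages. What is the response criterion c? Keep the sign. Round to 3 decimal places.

H = 101/125 = 0.8080
FA = 48/125 = 0.3840
Φ⁻¹(0.8080) = 0.8705, Φ⁻¹(0.3840) = -0.2950
c = −½·[z(H) + z(FA)] = −0.5 × (0.8705 + (-0.2950)) = -0.28775

c = -0.288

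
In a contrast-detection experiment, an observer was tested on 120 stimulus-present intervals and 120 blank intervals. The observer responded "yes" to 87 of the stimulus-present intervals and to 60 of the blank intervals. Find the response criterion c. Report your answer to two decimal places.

c = -0.30

H = 87/120 = 0.7250
FA = 60/120 = 0.5000
z(H) = z(0.7250) = 0.5978
z(FA) = z(0.5000) = 0.0000
c = −½·[z(H) + z(FA)] = −0.5 × (0.5978 + 0.0000) = -0.2989
c < 0: the observer has a liberal response bias.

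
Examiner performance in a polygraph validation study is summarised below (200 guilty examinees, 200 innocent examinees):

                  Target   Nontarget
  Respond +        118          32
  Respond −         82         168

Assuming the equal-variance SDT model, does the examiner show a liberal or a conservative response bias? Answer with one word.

conservative

z(H) = 0.228, z(FA) = -0.994
c = −½·(z(H) + z(FA)) = 0.383
c > 0 → conservative criterion (biased toward responding “no”).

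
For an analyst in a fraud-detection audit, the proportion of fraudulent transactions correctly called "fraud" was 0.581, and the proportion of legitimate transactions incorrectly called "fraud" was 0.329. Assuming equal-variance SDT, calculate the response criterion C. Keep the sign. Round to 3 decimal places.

C = 0.119

Φ⁻¹(0.581) = 0.2045, Φ⁻¹(0.329) = -0.4427
c = −½·[z(H) + z(FA)] = −0.5 × (0.2045 + (-0.4427)) = 0.1191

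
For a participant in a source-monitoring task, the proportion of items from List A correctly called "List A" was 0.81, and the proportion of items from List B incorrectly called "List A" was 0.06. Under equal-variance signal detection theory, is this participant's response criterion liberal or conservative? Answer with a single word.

conservative

z(H) = 0.878, z(FA) = -1.555
c = −½·(z(H) + z(FA)) = 0.3385
c > 0 → conservative criterion (biased toward responding “no”).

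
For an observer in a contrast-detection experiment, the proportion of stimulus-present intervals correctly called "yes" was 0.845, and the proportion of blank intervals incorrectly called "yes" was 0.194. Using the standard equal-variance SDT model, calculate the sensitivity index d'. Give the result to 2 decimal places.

z(H) = z(0.845) = 1.0152
z(FA) = z(0.194) = -0.8633
d' = z(H) − z(FA) = 1.0152 − (-0.8633) = 1.8785

d' = 1.88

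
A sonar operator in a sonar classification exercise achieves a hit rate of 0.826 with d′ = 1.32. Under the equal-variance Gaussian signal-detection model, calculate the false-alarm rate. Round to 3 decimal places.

false-alarm rate = 0.351

z(hit rate) = z(0.826) = 0.9385
z(FA) = z(H) − d' = 0.9385 − 1.32 = -0.3815
false-alarm rate = Φ(-0.3815) = 0.3514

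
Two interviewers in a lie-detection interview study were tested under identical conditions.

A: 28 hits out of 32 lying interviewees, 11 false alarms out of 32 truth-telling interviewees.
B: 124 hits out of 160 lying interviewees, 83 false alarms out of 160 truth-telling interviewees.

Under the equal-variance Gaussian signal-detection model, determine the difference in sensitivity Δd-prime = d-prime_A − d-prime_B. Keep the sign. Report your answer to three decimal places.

A: z(0.8750) = 1.1503, z(0.3438) = -0.4021, d' = 1.5524
B: z(0.7750) = 0.7554, z(0.5188) = 0.0471, d' = 0.7083
Δd' = d'_A − d'_B = 1.5524 − 0.7083 = 0.8441
A has the higher sensitivity.

Δd-prime = 0.844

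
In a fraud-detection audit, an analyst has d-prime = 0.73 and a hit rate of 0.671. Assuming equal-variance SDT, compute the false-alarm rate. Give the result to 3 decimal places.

false-alarm rate = 0.387

z(hit rate) = z(0.671) = 0.4427
z(FA) = z(H) − d' = 0.4427 − 0.73 = -0.2873
false-alarm rate = Φ(-0.2873) = 0.3869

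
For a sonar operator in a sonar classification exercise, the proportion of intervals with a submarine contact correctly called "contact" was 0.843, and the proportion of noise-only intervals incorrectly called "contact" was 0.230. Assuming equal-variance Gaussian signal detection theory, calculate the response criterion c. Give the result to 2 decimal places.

c = -0.13

z(0.843) = 1.007, z(0.230) = -0.739
c = −½·[z(H) + z(FA)] = −0.5 × (1.007 + (-0.739)) = -0.134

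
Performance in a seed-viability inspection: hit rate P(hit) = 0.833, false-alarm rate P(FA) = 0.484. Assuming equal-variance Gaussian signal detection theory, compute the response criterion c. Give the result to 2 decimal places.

c = -0.46

z(H) = 0.9661
z(FA) = -0.0401
c = −½·[z(H) + z(FA)] = −0.5 × (0.9661 + (-0.0401)) = -0.4630
c < 0: the technician has a liberal response bias.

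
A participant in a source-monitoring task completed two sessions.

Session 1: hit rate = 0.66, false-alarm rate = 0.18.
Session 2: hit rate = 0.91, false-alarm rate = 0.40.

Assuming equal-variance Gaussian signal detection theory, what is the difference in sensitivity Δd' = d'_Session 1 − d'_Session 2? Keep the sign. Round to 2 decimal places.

Session 1: z(0.66) = 0.412, z(0.18) = -0.915, d' = 1.327
Session 2: z(0.91) = 1.341, z(0.40) = -0.253, d' = 1.594
Δd' = d'_Session 1 − d'_Session 2 = 1.327 − 1.594 = -0.267
Session 2 has the higher sensitivity.

Δd' = -0.27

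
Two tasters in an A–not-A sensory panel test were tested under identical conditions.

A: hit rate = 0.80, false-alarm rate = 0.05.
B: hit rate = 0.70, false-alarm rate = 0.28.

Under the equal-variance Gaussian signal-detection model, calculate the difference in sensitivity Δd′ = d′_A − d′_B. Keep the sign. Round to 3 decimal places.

A: z(0.80) = 0.8416, z(0.05) = -1.6449, d' = 2.4865
B: z(0.70) = 0.5244, z(0.28) = -0.5828, d' = 1.1072
Δd' = d'_A − d'_B = 2.4865 − 1.1072 = 1.3793
A has the higher sensitivity.

Δd′ = 1.379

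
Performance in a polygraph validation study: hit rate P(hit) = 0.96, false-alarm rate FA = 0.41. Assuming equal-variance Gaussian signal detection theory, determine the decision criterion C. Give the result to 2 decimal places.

C = -0.76

Φ⁻¹(H) = Φ⁻¹(0.96) = 1.7507
Φ⁻¹(FA) = Φ⁻¹(0.41) = -0.2275
c = −½·[z(H) + z(FA)] = −0.5 × (1.7507 + (-0.2275)) = -0.7616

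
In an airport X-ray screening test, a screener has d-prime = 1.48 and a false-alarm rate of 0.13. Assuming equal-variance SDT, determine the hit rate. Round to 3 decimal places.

z(false-alarm rate) = z(0.13) = -1.1264
z(H) = z(FA) + d' = -1.1264 + 1.48 = 0.3536
hit rate = Φ(0.3536) = 0.6382

hit rate = 0.638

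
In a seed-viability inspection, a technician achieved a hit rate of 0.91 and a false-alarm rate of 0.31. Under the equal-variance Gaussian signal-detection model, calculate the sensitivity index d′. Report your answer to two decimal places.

d′ = 1.84

z(H) = z(0.91) = 1.341
z(FA) = z(0.31) = -0.496
d' = z(H) − z(FA) = 1.341 − (-0.496) = 1.837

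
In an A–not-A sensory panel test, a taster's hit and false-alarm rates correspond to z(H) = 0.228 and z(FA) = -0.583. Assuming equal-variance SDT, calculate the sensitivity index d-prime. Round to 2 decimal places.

d' = z(H) − z(FA) = 0.228 − (-0.583) = 0.811

d-prime = 0.81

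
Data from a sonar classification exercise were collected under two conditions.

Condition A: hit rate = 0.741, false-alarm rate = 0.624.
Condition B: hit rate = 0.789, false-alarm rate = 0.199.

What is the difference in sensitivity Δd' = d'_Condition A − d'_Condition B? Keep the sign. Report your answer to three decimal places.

Δd' = -1.318

Condition A: z(0.741) = 0.6464, z(0.624) = 0.3160, d' = 0.3304
Condition B: z(0.789) = 0.8030, z(0.199) = -0.8452, d' = 1.6482
Δd' = d'_Condition A − d'_Condition B = 0.3304 − 1.6482 = -1.3178
Condition B has the higher sensitivity.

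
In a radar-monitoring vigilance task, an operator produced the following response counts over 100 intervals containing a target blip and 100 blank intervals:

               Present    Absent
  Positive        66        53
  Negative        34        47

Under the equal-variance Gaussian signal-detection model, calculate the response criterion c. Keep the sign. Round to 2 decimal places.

H = 66/100 = 0.6600
FA = 53/100 = 0.5300
Φ⁻¹(0.6600) = 0.4125, Φ⁻¹(0.5300) = 0.0753
c = −½·[z(H) + z(FA)] = −0.5 × (0.4125 + 0.0753) = -0.2439

c = -0.24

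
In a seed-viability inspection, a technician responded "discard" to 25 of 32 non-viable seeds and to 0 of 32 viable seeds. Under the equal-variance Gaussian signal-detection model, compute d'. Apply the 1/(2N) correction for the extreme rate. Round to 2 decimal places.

The false-alarm rate is 0/32 = 0, so apply the 1/(2N) correction: FA → 1/(2·32) = 0.01562.
z(H) = z(0.78125) = 0.776
z(FA) = z(0.01562) = -2.154
d' = 0.776 − (-2.154) = 2.930

d' = 2.93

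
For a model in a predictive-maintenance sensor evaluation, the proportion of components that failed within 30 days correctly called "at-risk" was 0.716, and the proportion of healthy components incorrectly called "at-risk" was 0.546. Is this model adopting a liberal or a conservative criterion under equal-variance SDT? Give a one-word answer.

z(H) = 0.571, z(FA) = 0.116
c = −½·(z(H) + z(FA)) = -0.3435
c < 0 → liberal criterion (biased toward responding “yes”).

liberal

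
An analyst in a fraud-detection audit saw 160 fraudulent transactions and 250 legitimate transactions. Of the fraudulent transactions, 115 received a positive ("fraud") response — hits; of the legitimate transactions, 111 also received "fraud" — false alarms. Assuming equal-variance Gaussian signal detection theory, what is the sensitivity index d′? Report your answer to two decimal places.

d′ = 0.72

H = 115/160 = 0.7188
FA = 111/250 = 0.4440
z(0.7188) = 0.579, z(0.4440) = -0.141
d' = z(H) − z(FA) = 0.579 − (-0.141) = 0.720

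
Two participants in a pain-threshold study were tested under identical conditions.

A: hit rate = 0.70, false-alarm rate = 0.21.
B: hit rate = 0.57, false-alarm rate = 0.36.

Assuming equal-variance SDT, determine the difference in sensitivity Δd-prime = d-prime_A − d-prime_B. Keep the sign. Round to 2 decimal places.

A: z(0.70) = 0.524, z(0.21) = -0.806, d' = 1.330
B: z(0.57) = 0.176, z(0.36) = -0.358, d' = 0.534
Δd' = d'_A − d'_B = 1.330 − 0.534 = 0.796
A has the higher sensitivity.

Δd-prime = 0.80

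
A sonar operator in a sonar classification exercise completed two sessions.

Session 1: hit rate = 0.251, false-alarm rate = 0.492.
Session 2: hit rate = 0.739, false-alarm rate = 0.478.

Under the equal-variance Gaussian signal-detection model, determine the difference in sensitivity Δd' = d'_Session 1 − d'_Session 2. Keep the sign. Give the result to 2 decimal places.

Session 1: z(0.251) = -0.671, z(0.492) = -0.020, d' = -0.651
Session 2: z(0.739) = 0.640, z(0.478) = -0.055, d' = 0.695
Δd' = d'_Session 1 − d'_Session 2 = -0.651 − 0.695 = -1.346
Session 2 has the higher sensitivity.

Δd' = -1.35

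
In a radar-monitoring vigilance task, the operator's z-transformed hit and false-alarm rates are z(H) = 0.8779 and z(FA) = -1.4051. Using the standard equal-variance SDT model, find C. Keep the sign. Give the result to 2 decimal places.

c = −½·[z(H) + z(FA)] = −½·(0.8779 + (-1.4051)) = 0.2636
c > 0: the operator has a conservative response bias.

C = 0.26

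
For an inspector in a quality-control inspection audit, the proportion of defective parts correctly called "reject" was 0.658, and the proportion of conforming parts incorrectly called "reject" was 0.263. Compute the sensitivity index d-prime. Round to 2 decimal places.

d-prime = 1.04

Φ⁻¹(0.658) = 0.4070, Φ⁻¹(0.263) = -0.6341
d' = z(H) − z(FA) = 0.4070 − (-0.6341) = 1.0411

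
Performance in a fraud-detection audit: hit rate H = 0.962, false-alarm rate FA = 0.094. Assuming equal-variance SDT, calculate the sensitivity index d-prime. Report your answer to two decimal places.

z(0.962) = 1.7744, z(0.094) = -1.3165
d' = z(H) − z(FA) = 1.7744 − (-1.3165) = 3.0909

d-prime = 3.09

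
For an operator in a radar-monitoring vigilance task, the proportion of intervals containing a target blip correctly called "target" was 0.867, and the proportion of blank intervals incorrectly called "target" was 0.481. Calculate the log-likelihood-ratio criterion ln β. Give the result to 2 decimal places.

ln β = -0.62

z(H) = z(0.867) = 1.112
z(FA) = z(0.481) = -0.048
ln β = −½·[z(H)² − z(FA)²] = −0.5 × (1.237 − 0.002) = -0.6175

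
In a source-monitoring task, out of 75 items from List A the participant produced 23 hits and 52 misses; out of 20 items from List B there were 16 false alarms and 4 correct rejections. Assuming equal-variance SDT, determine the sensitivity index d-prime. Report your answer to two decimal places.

d-prime = -1.35

H = 23/75 = 0.3067
FA = 16/20 = 0.8000
z(0.3067) = -0.5052, z(0.8000) = 0.8416
d' = z(H) − z(FA) = -0.5052 − 0.8416 = -1.3468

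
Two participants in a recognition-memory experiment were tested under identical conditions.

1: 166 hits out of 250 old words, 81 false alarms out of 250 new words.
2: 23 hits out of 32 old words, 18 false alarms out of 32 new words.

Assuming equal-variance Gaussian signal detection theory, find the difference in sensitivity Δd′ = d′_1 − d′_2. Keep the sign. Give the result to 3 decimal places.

1: z(0.6640) = 0.4234, z(0.3240) = -0.4565, d' = 0.8799
2: z(0.7188) = 0.5793, z(0.5625) = 0.1573, d' = 0.4220
Δd' = d'_1 − d'_2 = 0.8799 − 0.4220 = 0.4579
1 has the higher sensitivity.

Δd′ = 0.458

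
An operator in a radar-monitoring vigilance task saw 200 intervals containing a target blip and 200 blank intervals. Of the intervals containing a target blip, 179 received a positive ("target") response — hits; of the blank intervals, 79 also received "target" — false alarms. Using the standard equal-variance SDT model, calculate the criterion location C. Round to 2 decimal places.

H = 179/200 = 0.8950
FA = 79/200 = 0.3950
z(0.8950) = 1.254, z(0.3950) = -0.266
c = −½·[z(H) + z(FA)] = −0.5 × (1.254 + (-0.266)) = -0.494
c < 0: the operator has a liberal response bias.

C = -0.49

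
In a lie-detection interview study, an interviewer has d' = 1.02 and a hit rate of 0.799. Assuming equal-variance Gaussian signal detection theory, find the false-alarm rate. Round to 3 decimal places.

z(hit rate) = z(0.799) = 0.8381
z(FA) = z(H) − d' = 0.8381 − 1.02 = -0.1819
false-alarm rate = Φ(-0.1819) = 0.4278

false-alarm rate = 0.428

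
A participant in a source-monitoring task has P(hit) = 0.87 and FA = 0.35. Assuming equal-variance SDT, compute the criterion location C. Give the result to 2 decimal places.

C = -0.37

z(H) = 1.126
z(FA) = -0.385
c = −½·[z(H) + z(FA)] = −0.5 × (1.126 + (-0.385)) = -0.3705
c < 0: the participant has a liberal response bias.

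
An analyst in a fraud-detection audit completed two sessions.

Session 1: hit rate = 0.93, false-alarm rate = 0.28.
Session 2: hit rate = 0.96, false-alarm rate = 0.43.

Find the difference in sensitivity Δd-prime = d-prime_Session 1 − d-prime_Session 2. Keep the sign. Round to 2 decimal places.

Session 1: z(0.93) = 1.476, z(0.28) = -0.583, d' = 2.059
Session 2: z(0.96) = 1.751, z(0.43) = -0.176, d' = 1.927
Δd' = d'_Session 1 − d'_Session 2 = 2.059 − 1.927 = 0.132
Session 1 has the higher sensitivity.

Δd-prime = 0.13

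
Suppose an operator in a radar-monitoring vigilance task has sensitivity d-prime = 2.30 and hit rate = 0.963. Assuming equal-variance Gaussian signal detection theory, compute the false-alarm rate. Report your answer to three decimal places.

z(hit rate) = z(0.963) = 1.7866
z(FA) = z(H) − d' = 1.7866 − 2.30 = -0.5134
false-alarm rate = Φ(-0.5134) = 0.3038

false-alarm rate = 0.304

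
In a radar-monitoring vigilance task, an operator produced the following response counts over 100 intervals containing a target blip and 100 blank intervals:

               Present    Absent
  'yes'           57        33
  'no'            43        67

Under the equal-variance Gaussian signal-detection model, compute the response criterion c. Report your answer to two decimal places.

H = 57/100 = 0.5700
FA = 33/100 = 0.3300
z(0.5700) = 0.1764, z(0.3300) = -0.4399
c = −½·[z(H) + z(FA)] = −0.5 × (0.1764 + (-0.4399)) = 0.13175

c = 0.13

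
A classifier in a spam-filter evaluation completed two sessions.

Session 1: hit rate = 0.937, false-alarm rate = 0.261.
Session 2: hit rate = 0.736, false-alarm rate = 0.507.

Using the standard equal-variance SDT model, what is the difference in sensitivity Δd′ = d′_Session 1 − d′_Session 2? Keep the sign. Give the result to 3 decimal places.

Δd′ = 1.557

Session 1: z(0.937) = 1.5301, z(0.261) = -0.6403, d' = 2.1704
Session 2: z(0.736) = 0.6311, z(0.507) = 0.0175, d' = 0.6136
Δd' = d'_Session 1 − d'_Session 2 = 2.1704 − 0.6136 = 1.5568
Session 1 has the higher sensitivity.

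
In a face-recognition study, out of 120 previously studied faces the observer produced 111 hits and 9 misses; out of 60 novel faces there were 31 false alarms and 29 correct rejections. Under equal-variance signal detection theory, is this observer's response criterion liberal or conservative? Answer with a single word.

liberal

z(H) = 1.440, z(FA) = 0.042
c = −½·(z(H) + z(FA)) = -0.741
c < 0 → liberal criterion (biased toward responding “yes”).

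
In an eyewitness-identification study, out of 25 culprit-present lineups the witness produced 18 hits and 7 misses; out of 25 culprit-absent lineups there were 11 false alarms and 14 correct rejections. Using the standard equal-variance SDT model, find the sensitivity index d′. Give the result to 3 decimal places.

d′ = 0.734

H = 18/25 = 0.7200
FA = 11/25 = 0.4400
z(0.7200) = 0.5828, z(0.4400) = -0.1510
d' = z(H) − z(FA) = 0.5828 − (-0.1510) = 0.7338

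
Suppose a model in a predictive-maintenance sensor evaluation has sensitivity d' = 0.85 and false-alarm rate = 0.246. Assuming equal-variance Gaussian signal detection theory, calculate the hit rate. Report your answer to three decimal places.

hit rate = 0.565

z(false-alarm rate) = z(0.246) = -0.6871
z(H) = z(FA) + d' = -0.6871 + 0.85 = 0.1629
hit rate = Φ(0.1629) = 0.5647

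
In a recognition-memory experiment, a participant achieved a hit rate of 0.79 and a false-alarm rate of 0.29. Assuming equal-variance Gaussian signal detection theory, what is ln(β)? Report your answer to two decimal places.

z(H) = 0.806
z(FA) = -0.553
ln β = −½·[z(H)² − z(FA)²] = −0.5 × (0.650 − 0.306) = -0.172

ln β = -0.17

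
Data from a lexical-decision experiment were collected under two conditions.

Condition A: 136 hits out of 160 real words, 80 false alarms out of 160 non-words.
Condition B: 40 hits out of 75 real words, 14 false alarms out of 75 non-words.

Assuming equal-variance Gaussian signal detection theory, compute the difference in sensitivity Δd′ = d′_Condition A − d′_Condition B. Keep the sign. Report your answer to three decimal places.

Δd′ = 0.063

Condition A: z(0.8500) = 1.0364, z(0.5000) = 0.0000, d' = 1.0364
Condition B: z(0.5333) = 0.0836, z(0.1867) = -0.8901, d' = 0.9737
Δd' = d'_Condition A − d'_Condition B = 1.0364 − 0.9737 = 0.0627
Condition A has the higher sensitivity.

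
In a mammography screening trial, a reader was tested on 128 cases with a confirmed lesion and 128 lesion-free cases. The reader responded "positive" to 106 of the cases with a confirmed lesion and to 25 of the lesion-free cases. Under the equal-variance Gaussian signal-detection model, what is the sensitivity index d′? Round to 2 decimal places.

H = 106/128 = 0.8281
FA = 25/128 = 0.1953
Φ⁻¹(0.8281) = 0.9467, Φ⁻¹(0.1953) = -0.8585
d' = z(H) − z(FA) = 0.9467 − (-0.8585) = 1.8052

d′ = 1.81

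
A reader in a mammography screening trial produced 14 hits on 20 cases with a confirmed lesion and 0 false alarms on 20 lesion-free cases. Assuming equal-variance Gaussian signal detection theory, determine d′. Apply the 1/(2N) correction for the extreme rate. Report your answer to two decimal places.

The false-alarm rate is 0/20 = 0, so apply the 1/(2N) correction: FA → 1/(2·20) = 0.02500.
z(H) = z(0.70000) = 0.524
z(FA) = z(0.02500) = -1.960
d' = 0.524 − (-1.960) = 2.484

d′ = 2.48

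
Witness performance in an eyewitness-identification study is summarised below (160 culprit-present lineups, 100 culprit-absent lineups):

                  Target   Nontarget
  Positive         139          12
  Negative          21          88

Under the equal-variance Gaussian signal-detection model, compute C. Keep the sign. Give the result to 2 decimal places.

C = 0.03

H = 139/160 = 0.8688
FA = 12/100 = 0.1200
z(H) = z(0.8688) = 1.1207
z(FA) = z(0.1200) = -1.1750
c = −½·[z(H) + z(FA)] = −0.5 × (1.1207 + (-1.1750)) = 0.02715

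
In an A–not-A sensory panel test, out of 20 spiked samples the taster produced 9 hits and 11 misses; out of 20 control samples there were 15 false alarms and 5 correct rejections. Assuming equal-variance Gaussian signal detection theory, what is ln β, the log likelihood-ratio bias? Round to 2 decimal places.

ln β = 0.22

H = 9/20 = 0.4500
FA = 15/20 = 0.7500
z(0.4500) = -0.126, z(0.7500) = 0.674
ln β = −½·[z(H)² − z(FA)²] = −0.5 × (0.016 − 0.454) = 0.219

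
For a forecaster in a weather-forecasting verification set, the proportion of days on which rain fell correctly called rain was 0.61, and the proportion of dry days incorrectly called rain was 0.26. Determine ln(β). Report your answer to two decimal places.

z(H) = z(0.61) = 0.279
z(FA) = z(0.26) = -0.643
ln β = −½·[z(H)² − z(FA)²] = −0.5 × (0.078 − 0.413) = 0.1675

ln β = 0.17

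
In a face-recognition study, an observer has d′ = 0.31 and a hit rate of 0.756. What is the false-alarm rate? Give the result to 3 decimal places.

z(hit rate) = z(0.756) = 0.6935
z(FA) = z(H) − d' = 0.6935 − 0.31 = 0.3835
false-alarm rate = Φ(0.3835) = 0.6493

false-alarm rate = 0.649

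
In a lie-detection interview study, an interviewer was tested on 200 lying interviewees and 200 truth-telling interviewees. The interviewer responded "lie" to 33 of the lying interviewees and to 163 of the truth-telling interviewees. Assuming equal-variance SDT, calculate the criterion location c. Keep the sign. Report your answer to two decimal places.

H = 33/200 = 0.1650
FA = 163/200 = 0.8150
z(0.1650) = -0.974, z(0.8150) = 0.896
c = −½·[z(H) + z(FA)] = −0.5 × (-0.974 + 0.896) = 0.039
c > 0: the interviewer has a conservative response bias.

c = 0.04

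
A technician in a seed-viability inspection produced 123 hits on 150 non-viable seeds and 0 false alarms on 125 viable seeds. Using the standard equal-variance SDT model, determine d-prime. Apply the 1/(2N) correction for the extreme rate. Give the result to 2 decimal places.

d-prime = 3.57

The false-alarm rate is 0/125 = 0, so apply the 1/(2N) correction: FA → 1/(2·125) = 0.00400.
z(H) = z(0.82000) = 0.915
z(FA) = z(0.00400) = -2.652
d' = 0.915 − (-2.652) = 3.567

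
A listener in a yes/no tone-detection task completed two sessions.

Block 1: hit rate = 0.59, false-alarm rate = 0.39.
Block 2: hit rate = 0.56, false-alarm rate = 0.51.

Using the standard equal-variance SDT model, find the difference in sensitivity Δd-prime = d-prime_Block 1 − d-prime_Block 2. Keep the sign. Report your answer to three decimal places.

Δd-prime = 0.381

Block 1: z(0.59) = 0.2275, z(0.39) = -0.2793, d' = 0.5068
Block 2: z(0.56) = 0.1510, z(0.51) = 0.0251, d' = 0.1259
Δd' = d'_Block 1 − d'_Block 2 = 0.5068 − 0.1259 = 0.3809
Block 1 has the higher sensitivity.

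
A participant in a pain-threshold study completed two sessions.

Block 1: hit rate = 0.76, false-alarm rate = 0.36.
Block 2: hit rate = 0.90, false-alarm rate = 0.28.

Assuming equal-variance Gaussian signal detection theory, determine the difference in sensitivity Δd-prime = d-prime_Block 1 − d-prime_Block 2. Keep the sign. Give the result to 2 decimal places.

Δd-prime = -0.80

Block 1: z(0.76) = 0.706, z(0.36) = -0.358, d' = 1.064
Block 2: z(0.90) = 1.282, z(0.28) = -0.583, d' = 1.865
Δd' = d'_Block 1 − d'_Block 2 = 1.064 − 1.865 = -0.801
Block 2 has the higher sensitivity.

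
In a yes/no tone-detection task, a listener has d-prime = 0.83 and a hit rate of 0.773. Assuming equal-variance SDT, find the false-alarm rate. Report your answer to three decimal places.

false-alarm rate = 0.468

z(hit rate) = z(0.773) = 0.7488
z(FA) = z(H) − d' = 0.7488 − 0.83 = -0.0812
false-alarm rate = Φ(-0.0812) = 0.4676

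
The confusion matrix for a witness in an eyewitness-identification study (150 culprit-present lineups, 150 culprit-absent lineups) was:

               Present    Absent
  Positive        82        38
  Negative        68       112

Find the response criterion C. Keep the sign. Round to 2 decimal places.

C = 0.27

H = 82/150 = 0.5467
FA = 38/150 = 0.2533
z(H) = z(0.5467) = 0.1173
z(FA) = z(0.2533) = -0.6641
c = −½·[z(H) + z(FA)] = −0.5 × (0.1173 + (-0.6641)) = 0.2734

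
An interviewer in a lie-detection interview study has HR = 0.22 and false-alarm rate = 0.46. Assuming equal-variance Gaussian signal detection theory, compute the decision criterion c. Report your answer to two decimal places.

c = 0.44

z(H) = -0.772
z(FA) = -0.100
c = −½·[z(H) + z(FA)] = −0.5 × (-0.772 + (-0.100)) = 0.436
c > 0: the interviewer has a conservative response bias.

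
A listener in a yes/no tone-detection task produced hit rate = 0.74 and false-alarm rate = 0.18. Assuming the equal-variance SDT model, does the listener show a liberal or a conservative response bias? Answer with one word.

conservative

z(H) = 0.643, z(FA) = -0.915
c = −½·(z(H) + z(FA)) = 0.136
c > 0 → conservative criterion (biased toward responding “no”).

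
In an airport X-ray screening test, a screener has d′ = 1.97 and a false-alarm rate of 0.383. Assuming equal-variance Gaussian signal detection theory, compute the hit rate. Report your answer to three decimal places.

z(false-alarm rate) = z(0.383) = -0.2976
z(H) = z(FA) + d' = -0.2976 + 1.97 = 1.6724
hit rate = Φ(1.6724) = 0.9528

hit rate = 0.953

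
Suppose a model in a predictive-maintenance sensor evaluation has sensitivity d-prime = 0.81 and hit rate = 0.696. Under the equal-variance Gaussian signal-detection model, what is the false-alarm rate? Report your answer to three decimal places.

z(hit rate) = z(0.696) = 0.5129
z(FA) = z(H) − d' = 0.5129 − 0.81 = -0.2971
false-alarm rate = Φ(-0.2971) = 0.3832

false-alarm rate = 0.383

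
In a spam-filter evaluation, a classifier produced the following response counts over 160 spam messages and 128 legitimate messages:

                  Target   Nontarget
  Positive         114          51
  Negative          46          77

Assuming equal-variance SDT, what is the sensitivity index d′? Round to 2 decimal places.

H = 114/160 = 0.7125
FA = 51/128 = 0.3984
z(H) = z(0.7125) = 0.5607
z(FA) = z(0.3984) = -0.2575
d' = z(H) − z(FA) = 0.5607 − (-0.2575) = 0.8182

d′ = 0.82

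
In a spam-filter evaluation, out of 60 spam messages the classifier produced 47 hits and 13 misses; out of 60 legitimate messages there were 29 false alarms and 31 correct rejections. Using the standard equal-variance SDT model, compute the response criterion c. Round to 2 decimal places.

c = -0.37

H = 47/60 = 0.7833
FA = 29/60 = 0.4833
Φ⁻¹(H) = Φ⁻¹(0.7833) = 0.783
Φ⁻¹(FA) = Φ⁻¹(0.4833) = -0.042
c = −½·[z(H) + z(FA)] = −0.5 × (0.783 + (-0.042)) = -0.3705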